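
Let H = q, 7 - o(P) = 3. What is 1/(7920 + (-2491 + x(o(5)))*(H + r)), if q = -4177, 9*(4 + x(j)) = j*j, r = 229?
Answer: 3/29553484 ≈ 1.0151e-7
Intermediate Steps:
o(P) = 4 (o(P) = 7 - 1*3 = 7 - 3 = 4)
x(j) = -4 + j²/9 (x(j) = -4 + (j*j)/9 = -4 + j²/9)
H = -4177
1/(7920 + (-2491 + x(o(5)))*(H + r)) = 1/(7920 + (-2491 + (-4 + (⅑)*4²))*(-4177 + 229)) = 1/(7920 + (-2491 + (-4 + (⅑)*16))*(-3948)) = 1/(7920 + (-2491 + (-4 + 16/9))*(-3948)) = 1/(7920 + (-2491 - 20/9)*(-3948)) = 1/(7920 - 22439/9*(-3948)) = 1/(7920 + 29529724/3) = 1/(29553484/3) = 3/29553484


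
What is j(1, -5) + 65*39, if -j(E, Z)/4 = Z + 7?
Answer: 2527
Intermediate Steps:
j(E, Z) = -28 - 4*Z (j(E, Z) = -4*(Z + 7) = -4*(7 + Z) = -28 - 4*Z)
j(1, -5) + 65*39 = (-28 - 4*(-5)) + 65*39 = (-28 + 20) + 2535 = -8 + 2535 = 2527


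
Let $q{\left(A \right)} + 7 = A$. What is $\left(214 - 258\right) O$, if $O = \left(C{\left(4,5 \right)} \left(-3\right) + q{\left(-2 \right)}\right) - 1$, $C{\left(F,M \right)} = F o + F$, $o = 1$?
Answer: $1496$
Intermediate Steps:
$q{\left(A \right)} = -7 + A$
$C{\left(F,M \right)} = 2 F$ ($C{\left(F,M \right)} = F 1 + F = F + F = 2 F$)
$O = -34$ ($O = \left(2 \cdot 4 \left(-3\right) - 9\right) - 1 = \left(8 \left(-3\right) - 9\right) - 1 = \left(-24 - 9\right) - 1 = -33 - 1 = -34$)
$\left(214 - 258\right) O = \left(214 - 258\right) \left(-34\right) = \left(-44\right) \left(-34\right) = 1496$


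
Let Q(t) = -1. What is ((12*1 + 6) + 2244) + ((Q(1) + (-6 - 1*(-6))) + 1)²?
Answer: 2262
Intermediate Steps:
((12*1 + 6) + 2244) + ((Q(1) + (-6 - 1*(-6))) + 1)² = ((12*1 + 6) + 2244) + ((-1 + (-6 - 1*(-6))) + 1)² = ((12 + 6) + 2244) + ((-1 + (-6 + 6)) + 1)² = (18 + 2244) + ((-1 + 0) + 1)² = 2262 + (-1 + 1)² = 2262 + 0² = 2262 + 0 = 2262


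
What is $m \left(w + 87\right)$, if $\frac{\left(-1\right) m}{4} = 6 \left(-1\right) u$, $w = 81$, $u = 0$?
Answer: $0$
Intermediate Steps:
$m = 0$ ($m = - 4 \cdot 6 \left(-1\right) 0 = - 4 \left(\left(-6\right) 0\right) = \left(-4\right) 0 = 0$)
$m \left(w + 87\right) = 0 \left(81 + 87\right) = 0 \cdot 168 = 0$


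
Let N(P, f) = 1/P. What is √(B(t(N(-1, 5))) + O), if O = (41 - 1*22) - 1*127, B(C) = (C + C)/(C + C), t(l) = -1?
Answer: I*√107 ≈ 10.344*I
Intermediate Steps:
B(C) = 1 (B(C) = (2*C)/((2*C)) = (2*C)*(1/(2*C)) = 1)
O = -108 (O = (41 - 22) - 127 = 19 - 127 = -108)
√(B(t(N(-1, 5))) + O) = √(1 - 108) = √(-107) = I*√107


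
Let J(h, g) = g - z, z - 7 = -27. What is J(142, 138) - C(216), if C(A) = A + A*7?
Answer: -1570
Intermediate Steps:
z = -20 (z = 7 - 27 = -20)
J(h, g) = 20 + g (J(h, g) = g - 1*(-20) = g + 20 = 20 + g)
C(A) = 8*A (C(A) = A + 7*A = 8*A)
J(142, 138) - C(216) = (20 + 138) - 8*216 = 158 - 1*1728 = 158 - 1728 = -1570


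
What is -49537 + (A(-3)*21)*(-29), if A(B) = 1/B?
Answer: -49334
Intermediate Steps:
-49537 + (A(-3)*21)*(-29) = -49537 + (21/(-3))*(-29) = -49537 - 1/3*21*(-29) = -49537 - 7*(-29) = -49537 + 203 = -49334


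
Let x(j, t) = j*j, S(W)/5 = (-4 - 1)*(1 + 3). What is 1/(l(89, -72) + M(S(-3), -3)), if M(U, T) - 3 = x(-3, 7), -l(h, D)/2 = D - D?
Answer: 1/12 ≈ 0.083333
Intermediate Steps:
S(W) = -100 (S(W) = 5*((-4 - 1)*(1 + 3)) = 5*(-5*4) = 5*(-20) = -100)
x(j, t) = j²
l(h, D) = 0 (l(h, D) = -2*(D - D) = -2*0 = 0)
M(U, T) = 12 (M(U, T) = 3 + (-3)² = 3 + 9 = 12)
1/(l(89, -72) + M(S(-3), -3)) = 1/(0 + 12) = 1/12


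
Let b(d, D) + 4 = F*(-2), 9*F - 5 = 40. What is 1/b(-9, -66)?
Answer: -1/14 ≈ -0.071429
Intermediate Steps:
F = 5 (F = 5/9 + (⅑)*40 = 5/9 + 40/9 = 5)
b(d, D) = -14 (b(d, D) = -4 + 5*(-2) = -4 - 10 = -14)
1/b(-9, -66) = 1/(-14) = -1/14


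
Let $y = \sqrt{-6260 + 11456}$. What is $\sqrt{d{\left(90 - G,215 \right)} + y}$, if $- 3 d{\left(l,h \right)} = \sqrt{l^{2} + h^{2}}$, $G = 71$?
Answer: $\frac{\sqrt{- 3 \sqrt{46586} + 18 \sqrt{1299}}}{3} \approx 0.37056$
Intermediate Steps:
$d{\left(l,h \right)} = - \frac{\sqrt{h^{2} + l^{2}}}{3}$ ($d{\left(l,h \right)} = - \frac{\sqrt{l^{2} + h^{2}}}{3} = - \frac{\sqrt{h^{2} + l^{2}}}{3}$)
$y = 2 \sqrt{1299}$ ($y = \sqrt{5196} = 2 \sqrt{1299} \approx 72.083$)
$\sqrt{d{\left(90 - G,215 \right)} + y} = \sqrt{- \frac{\sqrt{215^{2} + \left(90 - 71\right)^{2}}}{3} + 2 \sqrt{1299}} = \sqrt{- \frac{\sqrt{46225 + \left(90 - 71\right)^{2}}}{3} + 2 \sqrt{1299}} = \sqrt{- \frac{\sqrt{46225 + 19^{2}}}{3} + 2 \sqrt{1299}} = \sqrt{- \frac{\sqrt{46225 + 361}}{3} + 2 \sqrt{1299}} = \sqrt{- \frac{\sqrt{46586}}{3} + 2 \sqrt{1299}} = \sqrt{2 \sqrt{1299} - \frac{\sqrt{46586}}{3}}$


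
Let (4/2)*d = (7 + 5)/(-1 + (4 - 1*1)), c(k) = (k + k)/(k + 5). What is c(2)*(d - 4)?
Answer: -4/7 ≈ -0.57143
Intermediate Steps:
c(k) = 2*k/(5 + k) (c(k) = (2*k)/(5 + k) = 2*k/(5 + k))
d = 3 (d = ((7 + 5)/(-1 + (4 - 1*1)))/2 = (12/(-1 + (4 - 1)))/2 = (12/(-1 + 3))/2 = (12/2)/2 = (12*(½))/2 = (½)*6 = 3)
c(2)*(d - 4) = (2*2/(5 + 2))*(3 - 4) = (2*2/7)*(-1) = (2*2*(⅐))*(-1) = (4/7)*(-1) = -4/7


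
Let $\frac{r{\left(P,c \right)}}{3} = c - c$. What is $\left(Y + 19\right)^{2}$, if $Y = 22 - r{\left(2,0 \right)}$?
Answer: $1681$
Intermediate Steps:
$r{\left(P,c \right)} = 0$ ($r{\left(P,c \right)} = 3 \left(c - c\right) = 3 \cdot 0 = 0$)
$Y = 22$ ($Y = 22 - 0 = 22 + 0 = 22$)
$\left(Y + 19\right)^{2} = \left(22 + 19\right)^{2} = 41^{2} = 1681$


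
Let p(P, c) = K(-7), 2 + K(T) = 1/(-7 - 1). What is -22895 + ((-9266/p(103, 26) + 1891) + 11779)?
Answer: -82697/17 ≈ -4864.5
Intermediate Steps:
K(T) = -17/8 (K(T) = -2 + 1/(-7 - 1) = -2 + 1/(-8) = -2 - ⅛ = -17/8)
p(P, c) = -17/8
-22895 + ((-9266/p(103, 26) + 1891) + 11779) = -22895 + ((-9266/(-17/8) + 1891) + 11779) = -22895 + ((-9266*(-8/17) + 1891) + 11779) = -22895 + ((74128/17 + 1891) + 11779) = -22895 + (106275/17 + 11779) = -22895 + 306518/17 = -82697/17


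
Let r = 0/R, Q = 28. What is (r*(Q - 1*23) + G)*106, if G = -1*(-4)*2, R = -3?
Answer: 848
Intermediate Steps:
G = 8 (G = 4*2 = 8)
r = 0 (r = 0/(-3) = 0*(-⅓) = 0)
(r*(Q - 1*23) + G)*106 = (0*(28 - 1*23) + 8)*106 = (0*(28 - 23) + 8)*106 = (0*5 + 8)*106 = (0 + 8)*106 = 8*106 = 848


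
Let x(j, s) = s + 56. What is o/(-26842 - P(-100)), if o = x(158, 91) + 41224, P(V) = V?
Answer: -41371/26742 ≈ -1.5470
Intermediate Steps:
x(j, s) = 56 + s
o = 41371 (o = (56 + 91) + 41224 = 147 + 41224 = 41371)
o/(-26842 - P(-100)) = 41371/(-26842 - 1*(-100)) = 41371/(-26842 + 100) = 41371/(-26742) = 41371*(-1/26742) = -41371/26742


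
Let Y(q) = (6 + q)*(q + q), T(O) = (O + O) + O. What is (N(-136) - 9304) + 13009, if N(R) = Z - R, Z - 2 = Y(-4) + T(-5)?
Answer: 3812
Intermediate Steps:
T(O) = 3*O (T(O) = 2*O + O = 3*O)
Y(q) = 2*q*(6 + q) (Y(q) = (6 + q)*(2*q) = 2*q*(6 + q))
Z = -29 (Z = 2 + (2*(-4)*(6 - 4) + 3*(-5)) = 2 + (2*(-4)*2 - 15) = 2 + (-16 - 15) = 2 - 31 = -29)
N(R) = -29 - R
(N(-136) - 9304) + 13009 = ((-29 - 1*(-136)) - 9304) + 13009 = ((-29 + 136) - 9304) + 13009 = (107 - 9304) + 13009 = -9197 + 13009 = 3812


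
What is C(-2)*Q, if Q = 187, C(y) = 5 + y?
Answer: 561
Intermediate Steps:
C(-2)*Q = (5 - 2)*187 = 3*187 = 561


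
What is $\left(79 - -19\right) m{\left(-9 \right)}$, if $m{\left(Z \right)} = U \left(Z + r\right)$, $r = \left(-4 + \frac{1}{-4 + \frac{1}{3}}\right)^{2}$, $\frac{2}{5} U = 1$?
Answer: $\frac{274400}{121} \approx 2267.8$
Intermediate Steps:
$U = \frac{5}{2}$ ($U = \frac{5}{2} \cdot 1 = \frac{5}{2} \approx 2.5$)
$r = \frac{2209}{121}$ ($r = \left(-4 + \frac{1}{-4 + \frac{1}{3}}\right)^{2} = \left(-4 + \frac{1}{- \frac{11}{3}}\right)^{2} = \left(-4 - \frac{3}{11}\right)^{2} = \left(- \frac{47}{11}\right)^{2} = \frac{2209}{121} \approx 18.256$)
$m{\left(Z \right)} = \frac{11045}{242} + \frac{5 Z}{2}$ ($m{\left(Z \right)} = \frac{5 \left(Z + \frac{2209}{121}\right)}{2} = \frac{5 \left(\frac{2209}{121} + Z\right)}{2} = \frac{11045}{242} + \frac{5 Z}{2}$)
$\left(79 - -19\right) m{\left(-9 \right)} = \left(79 - -19\right) \left(\frac{11045}{242} + \frac{5}{2} \left(-9\right)\right) = \left(79 + 19\right) \left(\frac{11045}{242} - \frac{45}{2}\right) = 98 \cdot \frac{2800}{121} = \frac{274400}{121}$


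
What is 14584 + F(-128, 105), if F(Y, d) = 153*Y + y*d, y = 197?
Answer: 15685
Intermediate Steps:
F(Y, d) = 153*Y + 197*d
14584 + F(-128, 105) = 14584 + (153*(-128) + 197*105) = 14584 + (-19584 + 20685) = 14584 + 1101 = 15685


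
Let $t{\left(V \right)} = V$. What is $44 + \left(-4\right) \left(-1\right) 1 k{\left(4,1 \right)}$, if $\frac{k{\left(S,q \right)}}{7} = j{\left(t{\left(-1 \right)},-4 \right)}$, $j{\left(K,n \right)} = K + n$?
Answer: $-96$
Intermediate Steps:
$k{\left(S,q \right)} = -35$ ($k{\left(S,q \right)} = 7 \left(-1 - 4\right) = 7 \left(-5\right) = -35$)
$44 + \left(-4\right) \left(-1\right) 1 k{\left(4,1 \right)} = 44 + \left(-4\right) \left(-1\right) 1 \left(-35\right) = 44 + 4 \cdot 1 \left(-35\right) = 44 + 4 \left(-35\right) = 44 - 140 = -96$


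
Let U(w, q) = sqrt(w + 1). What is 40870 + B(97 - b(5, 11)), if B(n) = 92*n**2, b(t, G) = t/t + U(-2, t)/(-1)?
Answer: 888650 + 17664*I ≈ 8.8865e+5 + 17664.0*I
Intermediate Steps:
U(w, q) = sqrt(1 + w)
b(t, G) = 1 - I (b(t, G) = t/t + sqrt(1 - 2)/(-1) = 1 + sqrt(-1)*(-1) = 1 + I*(-1) = 1 - I)
40870 + B(97 - b(5, 11)) = 40870 + 92*(97 - (1 - I))**2 = 40870 + 92*(97 + (-1 + I))**2 = 40870 + 92*(96 + I)**2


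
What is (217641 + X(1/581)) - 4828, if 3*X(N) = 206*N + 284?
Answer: 123699423/581 ≈ 2.1291e+5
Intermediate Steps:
X(N) = 284/3 + 206*N/3 (X(N) = (206*N + 284)/3 = (284 + 206*N)/3 = 284/3 + 206*N/3)
(217641 + X(1/581)) - 4828 = (217641 + (284/3 + (206/3)/581)) - 4828 = (217641 + (284/3 + (206/3)*(1/581))) - 4828 = (217641 + (284/3 + 206/1743)) - 4828 = (217641 + 55070/581) - 4828 = 126504491/581 - 4828 = 123699423/581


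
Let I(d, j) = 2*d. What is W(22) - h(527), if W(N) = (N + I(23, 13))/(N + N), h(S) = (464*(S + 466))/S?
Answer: -5059313/5797 ≈ -872.75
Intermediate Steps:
h(S) = (216224 + 464*S)/S (h(S) = (464*(466 + S))/S = (216224 + 464*S)/S)
W(N) = (46 + N)/(2*N) (W(N) = (N + 2*23)/(N + N) = (N + 46)/((2*N)) = (46 + N)*(1/(2*N)) = (46 + N)/(2*N))
W(22) - h(527) = (½)*(46 + 22)/22 - (464 + 216224/527) = (½)*(1/22)*68 - (464 + 216224*(1/527)) = 17/11 - (464 + 216224/527) = 17/11 - 1*460752/527 = 17/11 - 460752/527 = -5059313/5797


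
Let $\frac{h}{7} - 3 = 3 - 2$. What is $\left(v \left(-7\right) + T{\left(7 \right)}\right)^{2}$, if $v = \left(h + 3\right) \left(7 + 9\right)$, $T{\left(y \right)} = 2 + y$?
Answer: $11992369$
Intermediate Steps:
$h = 28$ ($h = 21 + 7 \left(3 - 2\right) = 21 + 7 \cdot 1 = 21 + 7 = 28$)
$v = 496$ ($v = \left(28 + 3\right) \left(7 + 9\right) = 31 \cdot 16 = 496$)
$\left(v \left(-7\right) + T{\left(7 \right)}\right)^{2} = \left(496 \left(-7\right) + \left(2 + 7\right)\right)^{2} = \left(-3472 + 9\right)^{2} = \left(-3463\right)^{2} = 11992369$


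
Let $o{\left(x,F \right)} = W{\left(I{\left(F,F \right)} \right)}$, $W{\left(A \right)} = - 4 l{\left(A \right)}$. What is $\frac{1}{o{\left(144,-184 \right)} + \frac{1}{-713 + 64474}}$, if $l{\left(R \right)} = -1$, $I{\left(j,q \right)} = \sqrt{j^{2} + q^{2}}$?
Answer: $\frac{63761}{255045} \approx 0.25$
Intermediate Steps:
$W{\left(A \right)} = 4$ ($W{\left(A \right)} = \left(-4\right) \left(-1\right) = 4$)
$o{\left(x,F \right)} = 4$
$\frac{1}{o{\left(144,-184 \right)} + \frac{1}{-713 + 64474}} = \frac{1}{4 + \frac{1}{-713 + 64474}} = \frac{1}{4 + \frac{1}{63761}} = \frac{1}{\frac{255045}{63761}} = \frac{63761}{255045}$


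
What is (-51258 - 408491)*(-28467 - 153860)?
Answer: 83824655923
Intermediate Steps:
(-51258 - 408491)*(-28467 - 153860) = -459749*(-182327) = 83824655923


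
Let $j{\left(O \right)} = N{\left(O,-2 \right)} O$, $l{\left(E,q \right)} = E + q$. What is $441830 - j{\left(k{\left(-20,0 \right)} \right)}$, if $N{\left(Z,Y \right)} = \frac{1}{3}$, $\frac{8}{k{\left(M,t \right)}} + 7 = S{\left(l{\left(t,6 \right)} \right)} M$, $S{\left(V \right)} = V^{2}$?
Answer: $\frac{963631238}{2181} \approx 4.4183 \cdot 10^{5}$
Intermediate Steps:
$k{\left(M,t \right)} = \frac{8}{-7 + M \left(6 + t\right)^{2}}$ ($k{\left(M,t \right)} = \frac{8}{-7 + \left(t + 6\right)^{2} M} = \frac{8}{-7 + \left(6 + t\right)^{2} M} = \frac{8}{-7 + M \left(6 + t\right)^{2}}$)
$N{\left(Z,Y \right)} = \frac{1}{3}$
$j{\left(O \right)} = \frac{O}{3}$
$441830 - j{\left(k{\left(-20,0 \right)} \right)} = 441830 - \frac{8 \frac{1}{-7 - 20 \left(6 + 0\right)^{2}}}{3} = 441830 - \frac{8 \frac{1}{-7 - 20 \cdot 6^{2}}}{3} = 441830 - \frac{8 \frac{1}{-7 - 720}}{3} = 441830 - \frac{8 \frac{1}{-727}}{3} = 441830 - \frac{8 \left(- \frac{1}{727}\right)}{3} = 441830 - \frac{1}{3} \left(- \frac{8}{727}\right) = 441830 - - \frac{8}{2181} = 441830 + \frac{8}{2181} = \frac{963631238}{2181}$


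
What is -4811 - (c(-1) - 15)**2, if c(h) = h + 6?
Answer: -4911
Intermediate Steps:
c(h) = 6 + h
-4811 - (c(-1) - 15)**2 = -4811 - ((6 - 1) - 15)**2 = -4811 - (5 - 15)**2 = -4811 - 1*(-10)**2 = -4811 - 1*100 = -4811 - 100 = -4911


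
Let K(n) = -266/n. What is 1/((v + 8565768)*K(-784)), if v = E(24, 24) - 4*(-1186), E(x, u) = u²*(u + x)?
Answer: 7/20420630 ≈ 3.4279e-7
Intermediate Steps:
v = 32392 (v = 24²*(24 + 24) - 4*(-1186) = 576*48 + 4744 = 27648 + 4744 = 32392)
1/((v + 8565768)*K(-784)) = 1/((32392 + 8565768)*((-266/(-784)))) = 1/(8598160*((-266*(-1/784)))) = 1/(8598160*(19/56)) = (1/8598160)*(56/19) = 7/20420630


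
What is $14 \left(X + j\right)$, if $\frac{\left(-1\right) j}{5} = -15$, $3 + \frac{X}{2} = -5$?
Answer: $826$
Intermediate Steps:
$X = -16$ ($X = -6 + 2 \left(-5\right) = -6 - 10 = -16$)
$j = 75$ ($j = \left(-5\right) \left(-15\right) = 75$)
$14 \left(X + j\right) = 14 \left(-16 + 75\right) = 14 \cdot 59 = 826$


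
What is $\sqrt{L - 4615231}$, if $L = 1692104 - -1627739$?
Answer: $6 i \sqrt{35983} \approx 1138.2 i$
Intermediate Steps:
$L = 3319843$ ($L = 1692104 + 1627739 = 3319843$)
$\sqrt{L - 4615231} = \sqrt{3319843 - 4615231} = \sqrt{-1295388} = 6 i \sqrt{35983}$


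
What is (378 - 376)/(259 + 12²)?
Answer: 2/403 ≈ 0.0049628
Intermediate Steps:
(378 - 376)/(259 + 12²) = 2/(259 + 144) = 2/403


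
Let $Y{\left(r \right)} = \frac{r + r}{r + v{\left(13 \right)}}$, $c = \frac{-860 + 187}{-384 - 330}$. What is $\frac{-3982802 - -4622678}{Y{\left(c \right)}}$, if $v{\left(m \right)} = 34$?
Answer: $\frac{7982133162}{673} \approx 1.1861 \cdot 10^{7}$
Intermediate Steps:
$c = \frac{673}{714}$ ($c = - \frac{673}{-714} = \left(-673\right) \left(- \frac{1}{714}\right) = \frac{673}{714} \approx 0.94258$)
$Y{\left(r \right)} = \frac{2 r}{34 + r}$ ($Y{\left(r \right)} = \frac{r + r}{r + 34} = \frac{2 r}{34 + r}$)
$\frac{-3982802 - -4622678}{Y{\left(c \right)}} = \frac{-3982802 - -4622678}{2 \cdot \frac{673}{714} \frac{1}{34 + \frac{673}{714}}} = \frac{-3982802 + 4622678}{2 \cdot \frac{673}{714} \frac{1}{\frac{24949}{714}}} = \frac{639876}{2 \cdot \frac{673}{714} \cdot \frac{714}{24949}} = \frac{639876}{\frac{1346}{24949}} = 639876 \cdot \frac{24949}{1346} = \frac{7982133162}{673}$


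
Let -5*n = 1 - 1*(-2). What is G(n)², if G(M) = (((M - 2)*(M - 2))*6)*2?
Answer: 4112784/625 ≈ 6580.5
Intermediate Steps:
n = -⅗ (n = -(1 - 1*(-2))/5 = -(1 + 2)/5 = -⅕*3 = -⅗ ≈ -0.60000)
G(M) = 12*(-2 + M)² (G(M) = (((-2 + M)*(-2 + M))*6)*2 = ((-2 + M)²*6)*2 = (6*(-2 + M)²)*2 = 12*(-2 + M)²)
G(n)² = (12*(-2 - ⅗)²)² = (12*(-13/5)²)² = (12*(169/25))² = (2028/25)² = 4112784/625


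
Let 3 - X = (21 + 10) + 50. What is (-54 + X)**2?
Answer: 17424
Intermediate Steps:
X = -78 (X = 3 - ((21 + 10) + 50) = 3 - (31 + 50) = 3 - 1*81 = 3 - 81 = -78)
(-54 + X)**2 = (-54 - 78)**2 = (-132)**2 = 17424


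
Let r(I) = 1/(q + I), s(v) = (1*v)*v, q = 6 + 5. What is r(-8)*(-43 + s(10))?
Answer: 19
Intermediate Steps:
q = 11
s(v) = v**2 (s(v) = v*v = v**2)
r(I) = 1/(11 + I)
r(-8)*(-43 + s(10)) = (-43 + 10**2)/(11 - 8) = (-43 + 100)/3 = (1/3)*57 = 19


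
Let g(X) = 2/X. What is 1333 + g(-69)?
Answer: 91975/69 ≈ 1333.0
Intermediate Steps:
1333 + g(-69) = 1333 + 2/(-69) = 1333 + 2*(-1/69) = 1333 - 2/69 = 91975/69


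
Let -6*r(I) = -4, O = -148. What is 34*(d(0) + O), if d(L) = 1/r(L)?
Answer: -4981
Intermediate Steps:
r(I) = ⅔ (r(I) = -⅙*(-4) = ⅔)
d(L) = 3/2 (d(L) = 1/(⅔) = 3/2)
34*(d(0) + O) = 34*(3/2 - 148) = 34*(-293/2) = -4981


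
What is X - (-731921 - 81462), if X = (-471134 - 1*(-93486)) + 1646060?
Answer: 2081795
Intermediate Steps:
X = 1268412 (X = (-471134 + 93486) + 1646060 = -377648 + 1646060 = 1268412)
X - (-731921 - 81462) = 1268412 - (-731921 - 81462) = 1268412 - 1*(-813383) = 1268412 + 813383 = 2081795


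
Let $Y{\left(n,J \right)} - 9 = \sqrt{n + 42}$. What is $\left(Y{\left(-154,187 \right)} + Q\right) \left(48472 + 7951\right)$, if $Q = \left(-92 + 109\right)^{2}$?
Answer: $16814054 + 225692 i \sqrt{7} \approx 1.6814 \cdot 10^{7} + 5.9713 \cdot 10^{5} i$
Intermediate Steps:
$Y{\left(n,J \right)} = 9 + \sqrt{42 + n}$ ($Y{\left(n,J \right)} = 9 + \sqrt{n + 42} = 9 + \sqrt{42 + n}$)
$Q = 289$ ($Q = 17^{2} = 289$)
$\left(Y{\left(-154,187 \right)} + Q\right) \left(48472 + 7951\right) = \left(\left(9 + \sqrt{42 - 154}\right) + 289\right) \left(48472 + 7951\right) = \left(\left(9 + \sqrt{-112}\right) + 289\right) 56423 = \left(\left(9 + 4 i \sqrt{7}\right) + 289\right) 56423 = \left(298 + 4 i \sqrt{7}\right) 56423 = 16814054 + 225692 i \sqrt{7}$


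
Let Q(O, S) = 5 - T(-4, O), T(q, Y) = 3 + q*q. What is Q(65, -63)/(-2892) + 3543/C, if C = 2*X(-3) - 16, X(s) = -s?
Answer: -1280777/3615 ≈ -354.29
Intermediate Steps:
T(q, Y) = 3 + q**2
Q(O, S) = -14 (Q(O, S) = 5 - (3 + (-4)**2) = 5 - (3 + 16) = 5 - 1*19 = 5 - 19 = -14)
C = -10 (C = 2*(-1*(-3)) - 16 = 2*3 - 16 = 6 - 16 = -10)
Q(65, -63)/(-2892) + 3543/C = -14/(-2892) + 3543/(-10) = -14*(-1/2892) + 3543*(-1/10) = 7/1446 - 3543/10 = -1280777/3615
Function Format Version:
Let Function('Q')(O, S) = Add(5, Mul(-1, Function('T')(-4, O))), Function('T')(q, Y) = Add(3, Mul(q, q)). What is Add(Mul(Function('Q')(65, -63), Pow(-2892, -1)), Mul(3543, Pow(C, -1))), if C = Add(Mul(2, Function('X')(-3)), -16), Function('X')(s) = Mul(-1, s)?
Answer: Rational(-1280777, 3615) ≈ -354.29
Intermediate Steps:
Function('T')(q, Y) = Add(3, Pow(q, 2))
Function('Q')(O, S) = -14 (Function('Q')(O, S) = Add(5, Mul(-1, Add(3, Pow(-4, 2)))) = Add(5, Mul(-1, Add(3, 16))) = Add(5, Mul(-1, 19)) = Add(5, -19) = -14)
C = -10 (C = Add(Mul(2, Mul(-1, -3)), -16) = Add(Mul(2, 3), -16) = Add(6, -16) = -10)
Add(Mul(Function('Q')(65, -63), Pow(-2892, -1)), Mul(3543, Pow(C, -1))) = Add(Mul(-14, Pow(-2892, -1)), Mul(3543, Pow(-10, -1))) = Add(Mul(-14, Rational(-1, 2892)), Mul(3543, Rational(-1, 10))) = Add(Rational(7, 1446), Rational(-3543, 10)) = Rational(-1280777, 3615)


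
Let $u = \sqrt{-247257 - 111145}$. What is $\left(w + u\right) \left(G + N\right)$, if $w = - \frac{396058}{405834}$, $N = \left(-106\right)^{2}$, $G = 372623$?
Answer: $- \frac{1949108049}{5203} + 4222449 i \sqrt{2962} \approx -3.7461 \cdot 10^{5} + 2.298 \cdot 10^{8} i$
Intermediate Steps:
$N = 11236$
$u = 11 i \sqrt{2962}$ ($u = \sqrt{-358402} = 11 i \sqrt{2962} \approx 598.67 i$)
$w = - \frac{15233}{15609}$ ($w = \left(-396058\right) \frac{1}{405834} = - \frac{15233}{15609} \approx -0.97591$)
$\left(w + u\right) \left(G + N\right) = \left(- \frac{15233}{15609} + 11 i \sqrt{2962}\right) \left(372623 + 11236\right) = \left(- \frac{15233}{15609} + 11 i \sqrt{2962}\right) 383859 = - \frac{1949108049}{5203} + 4222449 i \sqrt{2962}$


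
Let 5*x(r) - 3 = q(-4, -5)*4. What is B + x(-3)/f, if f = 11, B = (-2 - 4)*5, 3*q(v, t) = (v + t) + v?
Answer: -4993/165 ≈ -30.261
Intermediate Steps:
q(v, t) = t/3 + 2*v/3 (q(v, t) = ((v + t) + v)/3 = ((t + v) + v)/3 = (t + 2*v)/3 = t/3 + 2*v/3)
x(r) = -43/15 (x(r) = 3/5 + (((1/3)*(-5) + (2/3)*(-4))*4)/5 = 3/5 + ((-5/3 - 8/3)*4)/5 = 3/5 + (-13/3*4)/5 = 3/5 + (1/5)*(-52/3) = 3/5 - 52/15 = -43/15)
B = -30 (B = -6*5 = -30)
B + x(-3)/f = -30 - 43/15/11 = -30 + (1/11)*(-43/15) = -30 - 43/165 = -4993/165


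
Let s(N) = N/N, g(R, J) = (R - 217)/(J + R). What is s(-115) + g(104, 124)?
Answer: 115/228 ≈ 0.50439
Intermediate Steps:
g(R, J) = (-217 + R)/(J + R)
s(N) = 1
s(-115) + g(104, 124) = 1 + (-217 + 104)/(124 + 104) = 1 - 113/228 = 115/228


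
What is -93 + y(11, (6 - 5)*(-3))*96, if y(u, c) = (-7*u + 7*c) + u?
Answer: -8445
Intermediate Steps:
y(u, c) = -6*u + 7*c
-93 + y(11, (6 - 5)*(-3))*96 = -93 + (-6*11 + 7*((6 - 5)*(-3)))*96 = -93 + (-66 + 7*(1*(-3)))*96 = -93 + (-66 + 7*(-3))*96 = -93 + (-66 - 21)*96 = -93 - 87*96 = -93 - 8352 = -8445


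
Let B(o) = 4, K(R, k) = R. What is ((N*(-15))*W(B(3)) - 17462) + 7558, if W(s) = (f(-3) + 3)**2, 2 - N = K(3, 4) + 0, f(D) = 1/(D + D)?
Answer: -117403/12 ≈ -9783.6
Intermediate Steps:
f(D) = 1/(2*D)
N = -1 (N = 2 - (3 + 0) = 2 - 1*3 = 2 - 3 = -1)
W(s) = 289/36 (W(s) = ((1/2)/(-3) + 3)**2 = ((1/2)*(-1/3) + 3)**2 = (-1/6 + 3)**2 = (17/6)**2 = 289/36)
((N*(-15))*W(B(3)) - 17462) + 7558 = (-1*(-15)*(289/36) - 17462) + 7558 = (15*(289/36) - 17462) + 7558 = (1445/12 - 17462) + 7558 = -208099/12 + 7558 = -117403/12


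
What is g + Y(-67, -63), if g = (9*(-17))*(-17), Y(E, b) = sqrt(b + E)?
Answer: 2601 + I*sqrt(130) ≈ 2601.0 + 11.402*I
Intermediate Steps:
Y(E, b) = sqrt(E + b)
g = 2601 (g = -153*(-17) = 2601)
g + Y(-67, -63) = 2601 + sqrt(-67 - 63) = 2601 + sqrt(-130) = 2601 + I*sqrt(130)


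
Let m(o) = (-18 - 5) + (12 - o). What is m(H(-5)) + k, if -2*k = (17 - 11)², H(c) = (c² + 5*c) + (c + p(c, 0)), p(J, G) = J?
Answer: -19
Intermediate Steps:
H(c) = c² + 7*c (H(c) = (c² + 5*c) + (c + c) = (c² + 5*c) + 2*c = c² + 7*c)
m(o) = -11 - o (m(o) = -23 + (12 - o) = -11 - o)
k = -18 (k = -(17 - 11)²/2 = -½*6² = -½*36 = -18)
m(H(-5)) + k = (-11 - (-5)*(7 - 5)) - 18 = (-11 - (-5)*2) - 18 = (-11 - 1*(-10)) - 18 = (-11 + 10) - 18 = -1 - 18 = -19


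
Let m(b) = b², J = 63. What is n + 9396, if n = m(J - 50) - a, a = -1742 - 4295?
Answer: 15602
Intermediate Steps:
a = -6037
n = 6206 (n = (63 - 50)² - 1*(-6037) = 13² + 6037 = 169 + 6037 = 6206)
n + 9396 = 6206 + 9396 = 15602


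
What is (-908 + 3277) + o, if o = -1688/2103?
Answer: 4980319/2103 ≈ 2368.2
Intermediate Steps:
o = -1688/2103 (o = -1688*1/2103 = -1688/2103 ≈ -0.80266)
(-908 + 3277) + o = (-908 + 3277) - 1688/2103 = 2369 - 1688/2103 = 4980319/2103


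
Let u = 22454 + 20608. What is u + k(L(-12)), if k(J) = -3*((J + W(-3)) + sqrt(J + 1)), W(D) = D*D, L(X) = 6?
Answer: 43017 - 3*sqrt(7) ≈ 43009.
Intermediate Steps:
W(D) = D**2
k(J) = -27 - 3*J - 3*sqrt(1 + J) (k(J) = -3*((J + (-3)**2) + sqrt(J + 1)) = -3*((J + 9) + sqrt(1 + J)) = -3*((9 + J) + sqrt(1 + J)) = -3*(9 + J + sqrt(1 + J)) = -27 - 3*J - 3*sqrt(1 + J))
u = 43062
u + k(L(-12)) = 43062 + (-27 - 3*6 - 3*sqrt(1 + 6)) = 43062 + (-27 - 18 - 3*sqrt(7)) = 43062 + (-45 - 3*sqrt(7)) = 43017 - 3*sqrt(7)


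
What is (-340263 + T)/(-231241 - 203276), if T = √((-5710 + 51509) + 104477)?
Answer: 113421/144839 - 2*√37569/434517 ≈ 0.78219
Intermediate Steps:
T = 2*√37569 (T = √(45799 + 104477) = √150276 = 2*√37569 ≈ 387.65)
(-340263 + T)/(-231241 - 203276) = (-340263 + 2*√37569)/(-231241 - 203276) = (-340263 + 2*√37569)/(-434517) = (-340263 + 2*√37569)*(-1/434517) = 113421/144839 - 2*√37569/434517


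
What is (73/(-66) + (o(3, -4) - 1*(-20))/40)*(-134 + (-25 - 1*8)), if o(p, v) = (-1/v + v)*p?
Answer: 156479/1056 ≈ 148.18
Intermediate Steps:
o(p, v) = p*(v - 1/v) (o(p, v) = (v - 1/v)*p = p*(v - 1/v))
(73/(-66) + (o(3, -4) - 1*(-20))/40)*(-134 + (-25 - 1*8)) = (73/(-66) + ((3*(-4) - 1*3/(-4)) - 1*(-20))/40)*(-134 + (-25 - 1*8)) = (73*(-1/66) + ((-12 - 1*3*(-1/4)) + 20)*(1/40))*(-134 + (-25 - 8)) = (-73/66 + ((-12 + 3/4) + 20)*(1/40))*(-134 - 33) = (-73/66 + (-45/4 + 20)*(1/40))*(-167) = (-73/66 + (35/4)*(1/40))*(-167) = (-73/66 + 7/32)*(-167) = -937/1056*(-167) = 156479/1056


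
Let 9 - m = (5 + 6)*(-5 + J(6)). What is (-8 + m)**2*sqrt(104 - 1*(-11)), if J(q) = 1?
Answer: 2025*sqrt(115) ≈ 21716.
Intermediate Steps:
m = 53 (m = 9 - (5 + 6)*(-5 + 1) = 9 - 11*(-4) = 9 - 1*(-44) = 9 + 44 = 53)
(-8 + m)**2*sqrt(104 - 1*(-11)) = (-8 + 53)**2*sqrt(104 - 1*(-11)) = 45**2*sqrt(104 + 11) = 2025*sqrt(115)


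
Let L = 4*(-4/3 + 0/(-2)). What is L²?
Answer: 256/9 ≈ 28.444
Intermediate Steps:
L = -16/3 (L = 4*(-4*⅓ + 0*(-½)) = 4*(-4/3 + 0) = 4*(-4/3) = -16/3 ≈ -5.3333)
L² = (-16/3)² = 256/9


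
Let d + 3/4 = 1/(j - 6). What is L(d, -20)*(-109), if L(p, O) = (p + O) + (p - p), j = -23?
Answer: 262799/116 ≈ 2265.5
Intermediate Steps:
d = -91/116 (d = -3/4 + 1/(-23 - 6) = -3/4 + 1/(-29) = -3/4 - 1/29 = -91/116 ≈ -0.78448)
L(p, O) = O + p (L(p, O) = (O + p) + 0 = O + p)
L(d, -20)*(-109) = (-20 - 91/116)*(-109) = -2411/116*(-109) = 262799/116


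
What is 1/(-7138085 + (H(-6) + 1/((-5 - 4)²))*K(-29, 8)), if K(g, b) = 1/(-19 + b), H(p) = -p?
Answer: -891/6360034222 ≈ -1.4009e-7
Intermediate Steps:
1/(-7138085 + (H(-6) + 1/((-5 - 4)²))*K(-29, 8)) = 1/(-7138085 + (-1*(-6) + 1/((-5 - 4)²))/(-19 + 8)) = 1/(-7138085 + (6 + 1/((-9)²))/(-11)) = 1/(-7138085 + (6 + 1/81)*(-1/11)) = 1/(-7138085 + (487/81)*(-1/11)) = 1/(-7138085 - 487/891) = 1/(-6360034222/891) = -891/6360034222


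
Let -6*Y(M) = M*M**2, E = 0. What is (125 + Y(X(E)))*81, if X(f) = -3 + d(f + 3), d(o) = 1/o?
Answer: 10381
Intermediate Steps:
X(f) = -3 + 1/(3 + f) (X(f) = -3 + 1/(f + 3) = -3 + 1/(3 + f))
Y(M) = -M**3/6 (Y(M) = -M*M**2/6 = -M**3/6)
(125 + Y(X(E)))*81 = (125 - (-8 - 3*0)**3/(3 + 0)**3/6)*81 = (125 - (-8 + 0)**3/27/6)*81 = (125 - ((1/3)*(-8))**3/6)*81 = (125 - (-8/3)**3/6)*81 = (125 - 1/6*(-512/27))*81 = (125 + 256/81)*81 = (10381/81)*81 = 10381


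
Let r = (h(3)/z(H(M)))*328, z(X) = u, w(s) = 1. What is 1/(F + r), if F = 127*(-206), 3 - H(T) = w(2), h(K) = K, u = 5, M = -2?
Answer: -5/129826 ≈ -3.8513e-5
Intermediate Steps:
H(T) = 2 (H(T) = 3 - 1*1 = 3 - 1 = 2)
z(X) = 5
r = 984/5 (r = (3/5)*328 = 984/5 ≈ 196.80)
F = -26162
1/(F + r) = 1/(-26162 + 984/5) = 1/(-129826/5) = -5/129826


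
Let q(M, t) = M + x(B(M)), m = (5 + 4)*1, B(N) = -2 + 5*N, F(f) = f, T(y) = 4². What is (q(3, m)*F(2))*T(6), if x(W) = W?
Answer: 512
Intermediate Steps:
T(y) = 16
m = 9 (m = 9*1 = 9)
q(M, t) = -2 + 6*M (q(M, t) = M + (-2 + 5*M) = -2 + 6*M)
(q(3, m)*F(2))*T(6) = ((-2 + 6*3)*2)*16 = ((-2 + 18)*2)*16 = (16*2)*16 = 32*16 = 512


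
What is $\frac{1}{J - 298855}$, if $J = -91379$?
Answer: $- \frac{1}{390234} \approx -2.5626 \cdot 10^{-6}$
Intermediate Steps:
$\frac{1}{J - 298855} = \frac{1}{-91379 - 298855} = \frac{1}{-390234} = - \frac{1}{390234}$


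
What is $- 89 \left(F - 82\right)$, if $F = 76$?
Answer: $534$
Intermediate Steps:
$- 89 \left(F - 82\right) = - 89 \left(76 - 82\right) = \left(-89\right) \left(-6\right) = 534$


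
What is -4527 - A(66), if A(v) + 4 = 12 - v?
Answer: -4469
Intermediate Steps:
A(v) = 8 - v (A(v) = -4 + (12 - v) = 8 - v)
-4527 - A(66) = -4527 - (8 - 1*66) = -4527 - (8 - 66) = -4527 - 1*(-58) = -4527 + 58 = -4469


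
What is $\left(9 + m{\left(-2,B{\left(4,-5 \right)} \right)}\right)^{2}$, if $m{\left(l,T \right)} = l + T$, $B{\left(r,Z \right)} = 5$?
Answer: $144$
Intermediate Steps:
$m{\left(l,T \right)} = T + l$
$\left(9 + m{\left(-2,B{\left(4,-5 \right)} \right)}\right)^{2} = \left(9 + \left(5 - 2\right)\right)^{2} = \left(9 + 3\right)^{2} = 12^{2} = 144$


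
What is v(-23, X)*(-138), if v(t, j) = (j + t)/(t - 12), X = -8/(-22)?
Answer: -34362/385 ≈ -89.252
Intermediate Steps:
X = 4/11 (X = -8*(-1/22) = 4/11 ≈ 0.36364)
v(t, j) = (j + t)/(-12 + t)
v(-23, X)*(-138) = ((4/11 - 23)/(-12 - 23))*(-138) = (-249/11/(-35))*(-138) = -1/35*(-249/11)*(-138) = (249/385)*(-138) = -34362/385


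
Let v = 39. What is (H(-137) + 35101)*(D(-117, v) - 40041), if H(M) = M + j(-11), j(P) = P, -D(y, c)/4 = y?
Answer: -1383195069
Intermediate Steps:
D(y, c) = -4*y
H(M) = -11 + M (H(M) = M - 11 = -11 + M)
(H(-137) + 35101)*(D(-117, v) - 40041) = ((-11 - 137) + 35101)*(-4*(-117) - 40041) = (-148 + 35101)*(468 - 40041) = 34953*(-39573) = -1383195069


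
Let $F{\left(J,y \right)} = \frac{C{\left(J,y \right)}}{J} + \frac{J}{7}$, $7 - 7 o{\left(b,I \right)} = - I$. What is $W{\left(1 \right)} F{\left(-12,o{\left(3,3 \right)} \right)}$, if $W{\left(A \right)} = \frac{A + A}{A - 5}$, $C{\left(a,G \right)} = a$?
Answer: $\frac{5}{14} \approx 0.35714$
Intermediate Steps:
$o{\left(b,I \right)} = 1 + \frac{I}{7}$ ($o{\left(b,I \right)} = 1 - \frac{\left(-1\right) I}{7} = 1 + \frac{I}{7}$)
$F{\left(J,y \right)} = 1 + \frac{J}{7}$ ($F{\left(J,y \right)} = \frac{J}{J} + \frac{J}{7} = 1 + J \frac{1}{7} = 1 + \frac{J}{7}$)
$W{\left(A \right)} = \frac{2 A}{-5 + A}$
$W{\left(1 \right)} F{\left(-12,o{\left(3,3 \right)} \right)} = 2 \cdot 1 \frac{1}{-5 + 1} \left(1 + \frac{1}{7} \left(-12\right)\right) = 2 \cdot 1 \frac{1}{-4} \left(1 - \frac{12}{7}\right) = 2 \cdot 1 \left(- \frac{1}{4}\right) \left(- \frac{5}{7}\right) = \left(- \frac{1}{2}\right) \left(- \frac{5}{7}\right) = \frac{5}{14}$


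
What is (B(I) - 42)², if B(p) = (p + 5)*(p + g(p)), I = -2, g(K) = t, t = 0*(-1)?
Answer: 2304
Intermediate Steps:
t = 0
g(K) = 0
B(p) = p*(5 + p) (B(p) = (p + 5)*(p + 0) = (5 + p)*p = p*(5 + p))
(B(I) - 42)² = (-2*(5 - 2) - 42)² = (-2*3 - 42)² = (-6 - 42)² = (-48)² = 2304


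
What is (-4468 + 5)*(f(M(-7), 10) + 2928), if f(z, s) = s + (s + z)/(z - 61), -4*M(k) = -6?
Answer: -1560260337/119 ≈ -1.3111e+7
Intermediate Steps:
M(k) = 3/2 (M(k) = -1/4*(-6) = 3/2)
f(z, s) = s + (s + z)/(-61 + z)
(-4468 + 5)*(f(M(-7), 10) + 2928) = (-4468 + 5)*((3/2 - 60*10 + 10*(3/2))/(-61 + 3/2) + 2928) = -4463*((3/2 - 600 + 15)/(-119/2) + 2928) = -4463*(-2/119*(-1167/2) + 2928) = -4463*(1167/119 + 2928) = -4463*349599/119 = -1560260337/119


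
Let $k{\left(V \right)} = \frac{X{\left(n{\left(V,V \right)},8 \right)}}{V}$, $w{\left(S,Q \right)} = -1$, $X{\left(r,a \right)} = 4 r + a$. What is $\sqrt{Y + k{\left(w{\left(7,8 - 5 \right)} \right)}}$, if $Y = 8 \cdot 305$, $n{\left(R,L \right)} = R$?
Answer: $2 \sqrt{609} \approx 49.356$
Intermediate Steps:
$X{\left(r,a \right)} = a + 4 r$
$Y = 2440$
$k{\left(V \right)} = \frac{8 + 4 V}{V}$
$\sqrt{Y + k{\left(w{\left(7,8 - 5 \right)} \right)}} = \sqrt{2440 + \left(4 + \frac{8}{-1}\right)} = \sqrt{2440 + \left(4 + 8 \left(-1\right)\right)} = \sqrt{2440 + \left(4 - 8\right)} = \sqrt{2440 - 4} = \sqrt{2436} = 2 \sqrt{609}$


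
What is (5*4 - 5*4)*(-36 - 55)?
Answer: 0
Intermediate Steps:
(5*4 - 5*4)*(-36 - 55) = (20 - 20)*(-91) = 0*(-91) = 0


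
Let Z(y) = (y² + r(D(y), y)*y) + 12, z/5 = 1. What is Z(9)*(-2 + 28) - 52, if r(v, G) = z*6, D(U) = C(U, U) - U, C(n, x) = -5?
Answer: 9386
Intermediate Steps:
z = 5 (z = 5*1 = 5)
D(U) = -5 - U
r(v, G) = 30 (r(v, G) = 5*6 = 30)
Z(y) = 12 + y² + 30*y (Z(y) = (y² + 30*y) + 12 = 12 + y² + 30*y)
Z(9)*(-2 + 28) - 52 = (12 + 9² + 30*9)*(-2 + 28) - 52 = (12 + 81 + 270)*26 - 52 = 363*26 - 52 = 9438 - 52 = 9386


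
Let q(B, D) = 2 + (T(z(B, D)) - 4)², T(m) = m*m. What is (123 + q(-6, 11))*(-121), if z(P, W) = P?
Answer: -139029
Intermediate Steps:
T(m) = m²
q(B, D) = 2 + (-4 + B²)² (q(B, D) = 2 + (B² - 4)² = 2 + (-4 + B²)²)
(123 + q(-6, 11))*(-121) = (123 + (2 + (-4 + (-6)²)²))*(-121) = (123 + (2 + (-4 + 36)²))*(-121) = (123 + (2 + 32²))*(-121) = (123 + (2 + 1024))*(-121) = (123 + 1026)*(-121) = 1149*(-121) = -139029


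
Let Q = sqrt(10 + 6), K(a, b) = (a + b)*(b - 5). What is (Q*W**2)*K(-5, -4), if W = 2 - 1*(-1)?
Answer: 2916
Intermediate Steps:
K(a, b) = (-5 + b)*(a + b) (K(a, b) = (a + b)*(-5 + b) = (-5 + b)*(a + b))
W = 3 (W = 2 + 1 = 3)
Q = 4 (Q = sqrt(16) = 4)
(Q*W**2)*K(-5, -4) = (4*3**2)*((-4)**2 - 5*(-5) - 5*(-4) - 5*(-4)) = (4*9)*(16 + 25 + 20 + 20) = 36*81 = 2916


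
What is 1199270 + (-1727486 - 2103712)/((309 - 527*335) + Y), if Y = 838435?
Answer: 264717187844/220733 ≈ 1.1993e+6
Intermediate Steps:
1199270 + (-1727486 - 2103712)/((309 - 527*335) + Y) = 1199270 + (-1727486 - 2103712)/((309 - 527*335) + 838435) = 1199270 - 3831198/((309 - 176545) + 838435) = 1199270 - 3831198/(-176236 + 838435) = 1199270 - 3831198/662199 = 1199270 - 3831198*1/662199 = 1199270 - 1277066/220733 = 264717187844/220733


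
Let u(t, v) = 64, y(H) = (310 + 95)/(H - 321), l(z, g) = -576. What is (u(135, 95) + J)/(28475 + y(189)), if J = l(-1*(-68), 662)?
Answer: -22528/1252765 ≈ -0.017983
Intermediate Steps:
y(H) = 405/(-321 + H)
J = -576
(u(135, 95) + J)/(28475 + y(189)) = (64 - 576)/(28475 + 405/(-321 + 189)) = -512/(28475 + 405/(-132)) = -512/(28475 + 405*(-1/132)) = -512/(28475 - 135/44) = -512/1252765/44 = -512*44/1252765 = -22528/1252765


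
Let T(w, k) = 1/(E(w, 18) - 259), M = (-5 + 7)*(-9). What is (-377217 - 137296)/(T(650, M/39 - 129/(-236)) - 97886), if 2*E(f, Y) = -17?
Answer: 275264455/52369012 ≈ 5.2562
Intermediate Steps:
E(f, Y) = -17/2 (E(f, Y) = (½)*(-17) = -17/2)
M = -18 (M = 2*(-9) = -18)
T(w, k) = -2/535 (T(w, k) = 1/(-17/2 - 259) = 1/(-535/2) = -2/535)
(-377217 - 137296)/(T(650, M/39 - 129/(-236)) - 97886) = (-377217 - 137296)/(-2/535 - 97886) = -514513/(-52369012/535) = -514513*(-535/52369012) = 275264455/52369012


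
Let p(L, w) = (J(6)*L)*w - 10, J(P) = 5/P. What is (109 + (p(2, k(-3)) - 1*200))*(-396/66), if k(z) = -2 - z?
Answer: 596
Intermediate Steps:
p(L, w) = -10 + 5*L*w/6 (p(L, w) = ((5/6)*L)*w - 10 = ((5*(⅙))*L)*w - 10 = (5*L/6)*w - 10 = 5*L*w/6 - 10 = -10 + 5*L*w/6)
(109 + (p(2, k(-3)) - 1*200))*(-396/66) = (109 + ((-10 + (⅚)*2*(-2 - 1*(-3))) - 1*200))*(-396/66) = (109 + ((-10 + (⅚)*2*(-2 + 3)) - 200))*(-396*1/66) = (109 + ((-10 + (⅚)*2*1) - 200))*(-6) = (109 + ((-10 + 5/3) - 200))*(-6) = (109 + (-25/3 - 200))*(-6) = (109 - 625/3)*(-6) = -298/3*(-6) = 596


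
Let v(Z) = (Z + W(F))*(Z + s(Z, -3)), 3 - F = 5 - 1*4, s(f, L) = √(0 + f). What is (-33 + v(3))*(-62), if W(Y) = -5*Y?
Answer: 3348 + 434*√3 ≈ 4099.7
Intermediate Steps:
s(f, L) = √f
F = 2 (F = 3 - (5 - 1*4) = 3 - (5 - 4) = 3 - 1*1 = 3 - 1 = 2)
v(Z) = (-10 + Z)*(Z + √Z) (v(Z) = (Z - 5*2)*(Z + √Z) = (Z - 10)*(Z + √Z) = (-10 + Z)*(Z + √Z))
(-33 + v(3))*(-62) = (-33 + (3² + 3^(3/2) - 10*3 - 10*√3))*(-62) = (-33 + (9 + 3*√3 - 30 - 10*√3))*(-62) = (-33 + (-21 - 7*√3))*(-62) = (-54 - 7*√3)*(-62) = 3348 + 434*√3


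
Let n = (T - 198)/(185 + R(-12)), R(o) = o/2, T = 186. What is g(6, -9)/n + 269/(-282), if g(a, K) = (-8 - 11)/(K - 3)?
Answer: -166303/6768 ≈ -24.572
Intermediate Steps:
R(o) = o/2 (R(o) = o*(½) = o/2)
n = -12/179 (n = (186 - 198)/(185 + (½)*(-12)) = -12/(185 - 6) = -12/179 ≈ -0.067039)
g(a, K) = -19/(-3 + K)
g(6, -9)/n + 269/(-282) = (-19/(-3 - 9))/(-12/179) + 269/(-282) = -19/(-12)*(-179/12) + 269*(-1/282) = -19*(-1/12)*(-179/12) - 269/282 = (19/12)*(-179/12) - 269/282 = -3401/144 - 269/282 = -166303/6768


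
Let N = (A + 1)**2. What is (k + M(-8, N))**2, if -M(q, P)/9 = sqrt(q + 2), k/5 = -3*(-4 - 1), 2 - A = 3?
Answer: 5139 - 1350*I*sqrt(6) ≈ 5139.0 - 3306.8*I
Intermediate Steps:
A = -1 (A = 2 - 1*3 = 2 - 3 = -1)
k = 75 (k = 5*(-3*(-4 - 1)) = 5*(-3*(-5)) = 5*15 = 75)
N = 0 (N = (-1 + 1)**2 = 0**2 = 0)
M(q, P) = -9*sqrt(2 + q) (M(q, P) = -9*sqrt(q + 2) = -9*sqrt(2 + q))
(k + M(-8, N))**2 = (75 - 9*sqrt(2 - 8))**2 = (75 - 9*I*sqrt(6))**2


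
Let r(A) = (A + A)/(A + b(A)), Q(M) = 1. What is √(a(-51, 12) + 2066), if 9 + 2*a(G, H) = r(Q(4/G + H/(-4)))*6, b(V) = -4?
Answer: √8238/2 ≈ 45.382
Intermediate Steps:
r(A) = 2*A/(-4 + A) (r(A) = (A + A)/(A - 4) = (2*A)/(-4 + A) = 2*A/(-4 + A))
a(G, H) = -13/2 (a(G, H) = -9/2 + ((2*1/(-4 + 1))*6)/2 = -9/2 + ((2*1/(-3))*6)/2 = -9/2 + ((2*1*(-⅓))*6)/2 = -9/2 + (-⅔*6)/2 = -9/2 + (½)*(-4) = -9/2 - 2 = -13/2)
√(a(-51, 12) + 2066) = √(-13/2 + 2066) = √(4119/2) = √8238/2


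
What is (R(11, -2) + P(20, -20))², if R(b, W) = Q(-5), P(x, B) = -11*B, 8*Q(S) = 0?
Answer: 48400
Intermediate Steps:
Q(S) = 0 (Q(S) = (⅛)*0 = 0)
R(b, W) = 0
(R(11, -2) + P(20, -20))² = (0 - 11*(-20))² = (0 + 220)² = 220² = 48400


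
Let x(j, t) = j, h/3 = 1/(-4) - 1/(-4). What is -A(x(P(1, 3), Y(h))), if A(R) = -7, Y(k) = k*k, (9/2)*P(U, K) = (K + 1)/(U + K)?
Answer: 7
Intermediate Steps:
P(U, K) = 2*(1 + K)/(9*(K + U)) (P(U, K) = 2*((K + 1)/(U + K))/9 = 2*((1 + K)/(K + U))/9 = 2*(1 + K)/(9*(K + U)))
h = 0 (h = 3*(1/(-4) - 1/(-4)) = 3*(1*(-1/4) - 1*(-1/4)) = 3*(-1/4 + 1/4) = 3*0 = 0)
Y(k) = k**2
-A(x(P(1, 3), Y(h))) = -1*(-7) = 7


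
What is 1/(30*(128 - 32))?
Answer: 1/2880 ≈ 0.00034722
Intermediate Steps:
1/(30*(128 - 32)) = 1/(30*96) = 1/2880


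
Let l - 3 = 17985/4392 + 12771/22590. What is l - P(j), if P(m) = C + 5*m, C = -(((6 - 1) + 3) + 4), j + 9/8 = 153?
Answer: -679546321/918660 ≈ -739.71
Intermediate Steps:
j = 1215/8 (j = -9/8 + 153 = 1215/8 ≈ 151.88)
C = -12 (C = -((5 + 3) + 4) = -(8 + 4) = -1*12 = -12)
P(m) = -12 + 5*m
l = 14074393/1837320 (l = 3 + (17985/4392 + 12771/22590) = 3 + (17985*(1/4392) + 12771*(1/22590)) = 3 + (5995/1464 + 1419/2510) = 3 + 8562433/1837320 = 14074393/1837320 ≈ 7.6603)
l - P(j) = 14074393/1837320 - (-12 + 5*(1215/8)) = 14074393/1837320 - (-12 + 6075/8) = 14074393/1837320 - 1*5979/8 = 14074393/1837320 - 5979/8 = -679546321/918660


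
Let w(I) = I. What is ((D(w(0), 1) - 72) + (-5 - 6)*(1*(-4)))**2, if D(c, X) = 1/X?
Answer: 729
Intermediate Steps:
D(c, X) = 1/X
((D(w(0), 1) - 72) + (-5 - 6)*(1*(-4)))**2 = ((1/1 - 72) + (-5 - 6)*(1*(-4)))**2 = ((1 - 72) - 11*(-4))**2 = (-71 + 44)**2 = (-27)**2 = 729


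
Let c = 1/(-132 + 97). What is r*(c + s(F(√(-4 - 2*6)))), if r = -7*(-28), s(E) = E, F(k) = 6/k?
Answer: -28/5 - 294*I ≈ -5.6 - 294.0*I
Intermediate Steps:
r = 196
c = -1/35 (c = 1/(-35) = -1/35 ≈ -0.028571)
r*(c + s(F(√(-4 - 2*6)))) = 196*(-1/35 + 6/(√(-4 - 2*6))) = 196*(-1/35 + 6/(√(-4 - 12))) = 196*(-1/35 + 6/(√(-16))) = 196*(-1/35 + 6/((4*I))) = 196*(-1/35 + 6*(-I/4)) = 196*(-1/35 - 3*I/2) = -28/5 - 294*I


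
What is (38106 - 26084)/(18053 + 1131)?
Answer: 6011/9592 ≈ 0.62667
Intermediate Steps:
(38106 - 26084)/(18053 + 1131) = 12022/19184 = 12022*(1/19184) = 6011/9592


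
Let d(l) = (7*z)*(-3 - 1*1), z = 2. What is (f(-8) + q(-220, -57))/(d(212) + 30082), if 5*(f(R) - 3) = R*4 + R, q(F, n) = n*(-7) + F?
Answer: 87/15013 ≈ 0.0057950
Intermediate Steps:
q(F, n) = F - 7*n (q(F, n) = -7*n + F = F - 7*n)
d(l) = -56 (d(l) = (7*2)*(-3 - 1*1) = 14*(-3 - 1) = 14*(-4) = -56)
f(R) = 3 + R (f(R) = 3 + (R*4 + R)/5 = 3 + (4*R + R)/5 = 3 + (5*R)/5 = 3 + R)
(f(-8) + q(-220, -57))/(d(212) + 30082) = ((3 - 8) + (-220 - 7*(-57)))/(-56 + 30082) = (-5 + (-220 + 399))/30026 = (-5 + 179)*(1/30026) = 174*(1/30026) = 87/15013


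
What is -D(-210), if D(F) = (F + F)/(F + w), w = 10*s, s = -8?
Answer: -42/29 ≈ -1.4483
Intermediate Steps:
w = -80 (w = 10*(-8) = -80)
D(F) = 2*F/(-80 + F) (D(F) = (F + F)/(F - 80) = (2*F)/(-80 + F) = 2*F/(-80 + F))
-D(-210) = -2*(-210)/(-80 - 210) = -2*(-210)/(-290) = -2*(-210)*(-1)/290 = -1*42/29 = -42/29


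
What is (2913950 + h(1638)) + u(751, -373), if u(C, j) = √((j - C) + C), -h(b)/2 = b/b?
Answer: 2913948 + I*√373 ≈ 2.9139e+6 + 19.313*I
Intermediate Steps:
h(b) = -2 (h(b) = -2*b/b = -2*1 = -2)
u(C, j) = √j
(2913950 + h(1638)) + u(751, -373) = (2913950 - 2) + √(-373) = 2913948 + I*√373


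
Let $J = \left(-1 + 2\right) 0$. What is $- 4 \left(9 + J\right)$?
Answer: $-36$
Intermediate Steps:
$J = 0$ ($J = 1 \cdot 0 = 0$)
$- 4 \left(9 + J\right) = - 4 \left(9 + 0\right) = \left(-4\right) 9 = -36$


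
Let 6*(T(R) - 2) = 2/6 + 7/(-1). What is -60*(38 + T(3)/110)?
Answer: -75256/33 ≈ -2280.5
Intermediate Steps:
T(R) = 8/9 (T(R) = 2 + (2/6 + 7/(-1))/6 = 2 + (2*(⅙) + 7*(-1))/6 = 2 + (⅓ - 7)/6 = 2 + (⅙)*(-20/3) = 2 - 10/9 = 8/9)
-60*(38 + T(3)/110) = -60*(38 + (8/9)/110) = -60*(38 + (8/9)*(1/110)) = -60*(38 + 4/495) = -60*18814/495 = -75256/33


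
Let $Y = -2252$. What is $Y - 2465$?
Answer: $-4717$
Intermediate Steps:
$Y - 2465 = -2252 - 2465 = -4717$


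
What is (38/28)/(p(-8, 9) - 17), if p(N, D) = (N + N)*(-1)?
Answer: -19/14 ≈ -1.3571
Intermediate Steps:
p(N, D) = -2*N (p(N, D) = (2*N)*(-1) = -2*N)
(38/28)/(p(-8, 9) - 17) = (38/28)/(-2*(-8) - 17) = (38*(1/28))/(16 - 17) = (19/14)/(-1) = (19/14)*(-1) = -19/14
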